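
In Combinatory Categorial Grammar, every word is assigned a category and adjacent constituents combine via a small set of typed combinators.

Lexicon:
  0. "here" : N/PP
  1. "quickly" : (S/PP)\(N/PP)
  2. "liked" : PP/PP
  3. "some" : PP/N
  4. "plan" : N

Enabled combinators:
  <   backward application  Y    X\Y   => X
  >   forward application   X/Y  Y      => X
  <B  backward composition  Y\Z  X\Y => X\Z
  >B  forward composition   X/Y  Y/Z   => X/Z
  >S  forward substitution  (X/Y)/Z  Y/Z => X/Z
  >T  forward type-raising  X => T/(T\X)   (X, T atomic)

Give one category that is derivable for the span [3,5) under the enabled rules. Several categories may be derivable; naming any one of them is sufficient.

PP

[0,5] S   >
  [0,3] S/PP   >B
    [0,2] S/PP   <
      [0,1] "here" : N/PP
      [1,2] "quickly" : (S/PP)\(N/PP)
    [2,3] "liked" : PP/PP
  [3,5] PP   >
    [3,4] "some" : PP/N
    [4,5] "plan" : N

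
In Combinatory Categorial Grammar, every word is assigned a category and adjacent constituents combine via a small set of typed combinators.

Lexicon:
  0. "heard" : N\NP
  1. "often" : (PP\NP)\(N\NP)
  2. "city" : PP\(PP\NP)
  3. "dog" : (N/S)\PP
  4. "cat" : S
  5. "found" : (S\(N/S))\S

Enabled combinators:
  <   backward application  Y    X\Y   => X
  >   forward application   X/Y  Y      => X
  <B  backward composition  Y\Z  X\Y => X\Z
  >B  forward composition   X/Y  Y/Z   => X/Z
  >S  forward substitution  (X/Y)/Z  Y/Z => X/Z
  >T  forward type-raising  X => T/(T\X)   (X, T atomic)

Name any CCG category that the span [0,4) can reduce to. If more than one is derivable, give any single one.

[0,6] S   <
  [0,4] N/S   <
    [0,3] PP   <
      [0,2] PP\NP   <
        [0,1] "heard" : N\NP
        [1,2] "often" : (PP\NP)\(N\NP)
      [2,3] "city" : PP\(PP\NP)
    [3,4] "dog" : (N/S)\PP
  [4,6] S\(N/S)   <
    [4,5] "cat" : S
    [5,6] "found" : (S\(N/S))\S

N/S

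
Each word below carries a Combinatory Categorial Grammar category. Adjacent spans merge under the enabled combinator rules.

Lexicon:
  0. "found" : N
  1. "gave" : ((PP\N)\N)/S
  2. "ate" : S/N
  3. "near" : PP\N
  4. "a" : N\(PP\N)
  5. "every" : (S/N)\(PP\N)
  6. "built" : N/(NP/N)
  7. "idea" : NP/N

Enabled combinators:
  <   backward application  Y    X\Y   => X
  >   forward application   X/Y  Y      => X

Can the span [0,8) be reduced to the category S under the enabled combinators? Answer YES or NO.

YES

[0,8] S   >
  [0,6] S/N   <
    [0,5] PP\N   <
      [0,1] "found" : N
      [1,5] (PP\N)\N   >
        [1,2] "gave" : ((PP\N)\N)/S
        [2,5] S   >
          [2,3] "ate" : S/N
          [3,5] N   <
            [3,4] "near" : PP\N
            [4,5] "a" : N\(PP\N)
    [5,6] "every" : (S/N)\(PP\N)
  [6,8] N   >
    [6,7] "built" : N/(NP/N)
    [7,8] "idea" : NP/N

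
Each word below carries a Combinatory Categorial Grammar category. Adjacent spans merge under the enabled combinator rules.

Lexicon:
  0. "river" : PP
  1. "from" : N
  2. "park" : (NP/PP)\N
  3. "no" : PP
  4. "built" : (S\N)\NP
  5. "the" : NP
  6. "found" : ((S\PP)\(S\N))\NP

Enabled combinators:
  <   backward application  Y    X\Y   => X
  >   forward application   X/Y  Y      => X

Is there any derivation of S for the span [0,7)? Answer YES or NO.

YES

[0,7] S   <
  [0,1] "river" : PP
  [1,7] S\PP   <
    [1,5] S\N   <
      [1,4] NP   >
        [1,3] NP/PP   <
          [1,2] "from" : N
          [2,3] "park" : (NP/PP)\N
        [3,4] "no" : PP
      [4,5] "built" : (S\N)\NP
    [5,7] (S\PP)\(S\N)   <
      [5,6] "the" : NP
      [6,7] "found" : ((S\PP)\(S\N))\NP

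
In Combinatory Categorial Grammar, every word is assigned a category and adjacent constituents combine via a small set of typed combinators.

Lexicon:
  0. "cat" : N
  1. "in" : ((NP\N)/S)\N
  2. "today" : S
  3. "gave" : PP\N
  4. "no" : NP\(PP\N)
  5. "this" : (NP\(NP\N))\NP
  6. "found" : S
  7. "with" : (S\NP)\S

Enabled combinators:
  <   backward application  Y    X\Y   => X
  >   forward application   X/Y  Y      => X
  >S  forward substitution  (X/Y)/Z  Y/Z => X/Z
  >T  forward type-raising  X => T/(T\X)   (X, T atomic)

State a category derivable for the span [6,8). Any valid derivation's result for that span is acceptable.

S\NP

[0,8] S   <
  [0,6] NP   <
    [0,3] NP\N   >
      [0,2] (NP\N)/S   <
        [0,1] "cat" : N
        [1,2] "in" : ((NP\N)/S)\N
      [2,3] "today" : S
    [3,6] NP\(NP\N)   <
      [3,5] NP   <
        [3,4] "gave" : PP\N
        [4,5] "no" : NP\(PP\N)
      [5,6] "this" : (NP\(NP\N))\NP
  [6,8] S\NP   <
    [6,7] "found" : S
    [7,8] "with" : (S\NP)\S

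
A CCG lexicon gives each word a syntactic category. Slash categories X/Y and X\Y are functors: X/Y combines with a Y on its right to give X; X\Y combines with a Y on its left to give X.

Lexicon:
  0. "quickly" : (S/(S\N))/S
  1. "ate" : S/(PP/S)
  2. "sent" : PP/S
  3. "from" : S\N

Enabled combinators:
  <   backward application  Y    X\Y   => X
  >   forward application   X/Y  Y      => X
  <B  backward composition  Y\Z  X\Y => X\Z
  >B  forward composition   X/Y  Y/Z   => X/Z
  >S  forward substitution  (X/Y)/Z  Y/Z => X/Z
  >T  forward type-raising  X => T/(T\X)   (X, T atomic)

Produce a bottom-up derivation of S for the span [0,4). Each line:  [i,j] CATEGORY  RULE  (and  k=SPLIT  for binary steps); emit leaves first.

[0,4] S   >
  [0,3] S/(S\N)   >
    [0,1] "quickly" : (S/(S\N))/S
    [1,3] S   >
      [1,2] "ate" : S/(PP/S)
      [2,3] "sent" : PP/S
  [3,4] "from" : S\N

[0,1] (S/(S\N))/S  lex  "quickly"
[1,2] S/(PP/S)  lex  "ate"
[2,3] PP/S  lex  "sent"
[1,3] S  >  k=2
[0,3] S/(S\N)  >  k=1
[3,4] S\N  lex  "from"
[0,4] S  >  k=3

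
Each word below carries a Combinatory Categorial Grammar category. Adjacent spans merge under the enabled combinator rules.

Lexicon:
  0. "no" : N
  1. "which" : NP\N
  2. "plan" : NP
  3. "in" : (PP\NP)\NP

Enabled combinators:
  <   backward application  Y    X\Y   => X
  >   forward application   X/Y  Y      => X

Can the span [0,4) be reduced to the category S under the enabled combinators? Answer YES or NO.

NO

N NP\N NP (PP\NP)\NP
CKY chart[0,4] = {PP}; S ∉ chart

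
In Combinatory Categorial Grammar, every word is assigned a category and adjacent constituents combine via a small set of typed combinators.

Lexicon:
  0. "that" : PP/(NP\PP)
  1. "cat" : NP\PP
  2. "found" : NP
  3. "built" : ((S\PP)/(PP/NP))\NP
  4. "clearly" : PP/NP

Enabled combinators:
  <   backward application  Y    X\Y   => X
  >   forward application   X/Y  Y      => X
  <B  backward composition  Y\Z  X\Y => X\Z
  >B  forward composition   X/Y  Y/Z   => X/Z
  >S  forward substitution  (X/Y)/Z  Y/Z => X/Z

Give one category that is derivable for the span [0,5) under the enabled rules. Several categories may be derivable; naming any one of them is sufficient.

[0,5] S   <
  [0,2] PP   >
    [0,1] "that" : PP/(NP\PP)
    [1,2] "cat" : NP\PP
  [2,5] S\PP   >
    [2,4] (S\PP)/(PP/NP)   <
      [2,3] "found" : NP
      [3,4] "built" : ((S\PP)/(PP/NP))\NP
    [4,5] "clearly" : PP/NP

S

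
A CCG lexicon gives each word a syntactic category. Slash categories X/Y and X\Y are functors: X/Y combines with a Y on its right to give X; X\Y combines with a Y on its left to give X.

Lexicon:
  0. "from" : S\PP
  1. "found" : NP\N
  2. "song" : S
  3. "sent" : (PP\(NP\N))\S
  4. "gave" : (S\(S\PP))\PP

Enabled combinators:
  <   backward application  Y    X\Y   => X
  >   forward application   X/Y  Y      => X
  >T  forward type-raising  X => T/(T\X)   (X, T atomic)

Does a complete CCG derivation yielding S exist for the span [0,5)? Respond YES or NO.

[0,5] S   <
  [0,1] "from" : S\PP
  [1,5] S\(S\PP)   <
    [1,4] PP   <
      [1,2] "found" : NP\N
      [2,4] PP\(NP\N)   <
        [2,3] "song" : S
        [3,4] "sent" : (PP\(NP\N))\S
    [4,5] "gave" : (S\(S\PP))\PP

YES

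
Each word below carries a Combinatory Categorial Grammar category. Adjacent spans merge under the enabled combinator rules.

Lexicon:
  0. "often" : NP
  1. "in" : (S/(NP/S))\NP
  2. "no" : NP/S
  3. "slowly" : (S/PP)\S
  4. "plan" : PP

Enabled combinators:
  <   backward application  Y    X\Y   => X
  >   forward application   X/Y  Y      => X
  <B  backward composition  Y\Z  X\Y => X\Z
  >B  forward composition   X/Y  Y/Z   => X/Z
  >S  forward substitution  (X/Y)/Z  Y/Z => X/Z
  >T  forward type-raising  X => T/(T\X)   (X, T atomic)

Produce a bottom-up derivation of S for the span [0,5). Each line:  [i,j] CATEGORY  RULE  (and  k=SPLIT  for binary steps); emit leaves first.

[0,1] NP  lex  "often"
[1,2] (S/(NP/S))\NP  lex  "in"
[0,2] S/(NP/S)  <  k=1
[2,3] NP/S  lex  "no"
[0,3] S  >  k=2
[3,4] (S/PP)\S  lex  "slowly"
[0,4] S/PP  <  k=3
[4,5] PP  lex  "plan"
[0,5] S  >  k=4

[0,5] S   >
  [0,4] S/PP   <
    [0,3] S   >
      [0,2] S/(NP/S)   <
        [0,1] "often" : NP
        [1,2] "in" : (S/(NP/S))\NP
      [2,3] "no" : NP/S
    [3,4] "slowly" : (S/PP)\S
  [4,5] "plan" : PP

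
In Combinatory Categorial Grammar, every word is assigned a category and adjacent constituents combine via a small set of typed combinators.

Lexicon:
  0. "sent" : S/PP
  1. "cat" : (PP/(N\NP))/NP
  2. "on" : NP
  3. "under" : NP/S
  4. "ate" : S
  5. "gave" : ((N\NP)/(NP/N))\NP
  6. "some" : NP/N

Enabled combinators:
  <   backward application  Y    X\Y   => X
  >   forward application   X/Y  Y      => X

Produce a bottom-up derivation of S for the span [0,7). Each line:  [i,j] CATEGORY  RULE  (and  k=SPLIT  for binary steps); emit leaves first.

[0,7] S   >
  [0,1] "sent" : S/PP
  [1,7] PP   >
    [1,3] PP/(N\NP)   >
      [1,2] "cat" : (PP/(N\NP))/NP
      [2,3] "on" : NP
    [3,7] N\NP   >
      [3,6] (N\NP)/(NP/N)   <
        [3,5] NP   >
          [3,4] "under" : NP/S
          [4,5] "ate" : S
        [5,6] "gave" : ((N\NP)/(NP/N))\NP
      [6,7] "some" : NP/N

[0,1] S/PP  lex  "sent"
[1,2] (PP/(N\NP))/NP  lex  "cat"
[2,3] NP  lex  "on"
[1,3] PP/(N\NP)  >  k=2
[3,4] NP/S  lex  "under"
[4,5] S  lex  "ate"
[3,5] NP  >  k=4
[5,6] ((N\NP)/(NP/N))\NP  lex  "gave"
[3,6] (N\NP)/(NP/N)  <  k=5
[6,7] NP/N  lex  "some"
[3,7] N\NP  >  k=6
[1,7] PP  >  k=3
[0,7] S  >  k=1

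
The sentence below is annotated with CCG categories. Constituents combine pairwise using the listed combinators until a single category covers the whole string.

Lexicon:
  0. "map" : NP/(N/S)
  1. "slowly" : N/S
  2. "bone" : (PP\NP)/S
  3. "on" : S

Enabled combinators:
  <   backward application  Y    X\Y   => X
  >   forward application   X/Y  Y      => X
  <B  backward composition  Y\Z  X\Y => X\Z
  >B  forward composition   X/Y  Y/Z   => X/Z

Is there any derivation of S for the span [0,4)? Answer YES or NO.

NP/(N/S) N/S (PP\NP)/S S
CKY chart[0,4] = {PP}; S ∉ chart

NO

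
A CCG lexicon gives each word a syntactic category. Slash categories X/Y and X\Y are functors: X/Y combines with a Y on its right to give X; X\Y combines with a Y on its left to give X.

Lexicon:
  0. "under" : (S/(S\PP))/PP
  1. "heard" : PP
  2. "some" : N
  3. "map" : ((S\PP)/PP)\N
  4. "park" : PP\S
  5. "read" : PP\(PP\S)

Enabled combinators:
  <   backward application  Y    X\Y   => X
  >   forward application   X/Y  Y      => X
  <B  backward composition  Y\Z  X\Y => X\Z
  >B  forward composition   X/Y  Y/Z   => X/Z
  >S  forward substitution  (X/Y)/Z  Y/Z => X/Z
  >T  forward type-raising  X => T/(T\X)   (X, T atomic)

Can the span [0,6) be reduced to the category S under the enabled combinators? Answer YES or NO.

YES

[0,6] S   >
  [0,2] S/(S\PP)   >
    [0,1] "under" : (S/(S\PP))/PP
    [1,2] "heard" : PP
  [2,6] S\PP   >
    [2,4] (S\PP)/PP   <
      [2,3] "some" : N
      [3,4] "map" : ((S\PP)/PP)\N
    [4,6] PP   <
      [4,5] "park" : PP\S
      [5,6] "read" : PP\(PP\S)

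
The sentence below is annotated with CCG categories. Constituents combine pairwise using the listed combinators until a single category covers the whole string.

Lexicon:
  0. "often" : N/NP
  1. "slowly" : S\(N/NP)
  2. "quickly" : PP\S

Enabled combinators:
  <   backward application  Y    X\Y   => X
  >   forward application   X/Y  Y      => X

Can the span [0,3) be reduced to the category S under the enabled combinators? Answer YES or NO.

NO

N/NP S\(N/NP) PP\S
CKY chart[0,3] = {PP}; S ∉ chart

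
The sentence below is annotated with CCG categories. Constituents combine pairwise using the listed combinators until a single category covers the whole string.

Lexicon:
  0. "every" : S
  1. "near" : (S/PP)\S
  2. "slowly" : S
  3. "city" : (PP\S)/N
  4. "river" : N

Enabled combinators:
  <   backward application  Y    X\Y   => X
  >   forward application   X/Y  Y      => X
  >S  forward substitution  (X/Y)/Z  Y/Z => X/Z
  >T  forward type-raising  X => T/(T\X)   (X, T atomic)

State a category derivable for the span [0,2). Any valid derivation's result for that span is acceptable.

[0,5] S   >
  [0,2] S/PP   <
    [0,1] "every" : S
    [1,2] "near" : (S/PP)\S
  [2,5] PP   >
    [2,3] PP/(PP\S)   >T
      [2,3] "slowly" : S
    [3,5] PP\S   >
      [3,4] "city" : (PP\S)/N
      [4,5] "river" : N

S/PP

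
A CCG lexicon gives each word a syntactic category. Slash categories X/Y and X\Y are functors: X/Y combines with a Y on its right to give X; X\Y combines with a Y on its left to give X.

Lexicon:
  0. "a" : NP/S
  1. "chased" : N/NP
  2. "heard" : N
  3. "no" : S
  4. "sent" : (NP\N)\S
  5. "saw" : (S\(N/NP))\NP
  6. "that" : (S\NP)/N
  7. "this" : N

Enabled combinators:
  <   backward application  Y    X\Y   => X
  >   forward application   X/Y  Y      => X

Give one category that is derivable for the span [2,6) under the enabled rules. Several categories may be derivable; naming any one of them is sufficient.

[0,8] S   <
  [0,6] NP   >
    [0,1] "a" : NP/S
    [1,6] S   <
      [1,2] "chased" : N/NP
      [2,6] S\(N/NP)   <
        [2,5] NP   <
          [2,3] "heard" : N
          [3,5] NP\N   <
            [3,4] "no" : S
            [4,5] "sent" : (NP\N)\S
        [5,6] "saw" : (S\(N/NP))\NP
  [6,8] S\NP   >
    [6,7] "that" : (S\NP)/N
    [7,8] "this" : N

S\(N/NP)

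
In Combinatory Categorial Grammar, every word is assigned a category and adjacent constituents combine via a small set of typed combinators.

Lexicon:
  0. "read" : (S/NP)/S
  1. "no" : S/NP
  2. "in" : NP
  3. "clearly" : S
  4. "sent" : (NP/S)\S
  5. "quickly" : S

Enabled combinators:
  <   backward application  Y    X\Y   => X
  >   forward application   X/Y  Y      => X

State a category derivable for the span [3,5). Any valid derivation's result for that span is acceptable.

[0,6] S   >
  [0,3] S/NP   >
    [0,1] "read" : (S/NP)/S
    [1,3] S   >
      [1,2] "no" : S/NP
      [2,3] "in" : NP
  [3,6] NP   >
    [3,5] NP/S   <
      [3,4] "clearly" : S
      [4,5] "sent" : (NP/S)\S
    [5,6] "quickly" : S

NP/S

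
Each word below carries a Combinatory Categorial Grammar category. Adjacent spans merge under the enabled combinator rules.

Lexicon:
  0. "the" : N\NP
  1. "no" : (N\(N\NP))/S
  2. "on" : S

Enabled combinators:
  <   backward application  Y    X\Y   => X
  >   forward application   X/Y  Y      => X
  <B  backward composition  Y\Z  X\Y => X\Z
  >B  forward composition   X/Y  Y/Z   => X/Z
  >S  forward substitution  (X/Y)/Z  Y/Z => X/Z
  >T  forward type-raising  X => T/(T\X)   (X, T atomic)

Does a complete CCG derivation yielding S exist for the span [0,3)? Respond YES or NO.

NO

N\NP (N\(N\NP))/S S
CKY chart[0,3] = {N, N/(N\N), NP/(NP\N), PP/(PP\N), S/(S\N)}; S ∉ chart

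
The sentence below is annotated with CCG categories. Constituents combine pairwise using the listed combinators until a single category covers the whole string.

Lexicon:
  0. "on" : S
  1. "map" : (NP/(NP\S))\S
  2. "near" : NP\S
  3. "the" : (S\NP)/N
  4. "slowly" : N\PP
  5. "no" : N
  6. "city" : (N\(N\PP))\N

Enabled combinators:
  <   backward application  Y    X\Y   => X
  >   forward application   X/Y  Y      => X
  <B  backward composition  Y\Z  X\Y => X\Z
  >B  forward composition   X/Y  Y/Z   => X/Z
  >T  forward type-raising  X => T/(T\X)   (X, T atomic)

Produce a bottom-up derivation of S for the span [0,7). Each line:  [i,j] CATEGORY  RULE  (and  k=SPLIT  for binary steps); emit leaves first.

[0,7] S   <
  [0,3] NP   >
    [0,2] NP/(NP\S)   <
      [0,1] "on" : S
      [1,2] "map" : (NP/(NP\S))\S
    [2,3] "near" : NP\S
  [3,7] S\NP   >
    [3,4] "the" : (S\NP)/N
    [4,7] N   <
      [4,5] "slowly" : N\PP
      [5,7] N\(N\PP)   <
        [5,6] "no" : N
        [6,7] "city" : (N\(N\PP))\N

[0,1] S  lex  "on"
[1,2] (NP/(NP\S))\S  lex  "map"
[0,2] NP/(NP\S)  <  k=1
[2,3] NP\S  lex  "near"
[0,3] NP  >  k=2
[3,4] (S\NP)/N  lex  "the"
[4,5] N\PP  lex  "slowly"
[5,6] N  lex  "no"
[6,7] (N\(N\PP))\N  lex  "city"
[5,7] N\(N\PP)  <  k=6
[4,7] N  <  k=5
[3,7] S\NP  >  k=4
[0,7] S  <  k=3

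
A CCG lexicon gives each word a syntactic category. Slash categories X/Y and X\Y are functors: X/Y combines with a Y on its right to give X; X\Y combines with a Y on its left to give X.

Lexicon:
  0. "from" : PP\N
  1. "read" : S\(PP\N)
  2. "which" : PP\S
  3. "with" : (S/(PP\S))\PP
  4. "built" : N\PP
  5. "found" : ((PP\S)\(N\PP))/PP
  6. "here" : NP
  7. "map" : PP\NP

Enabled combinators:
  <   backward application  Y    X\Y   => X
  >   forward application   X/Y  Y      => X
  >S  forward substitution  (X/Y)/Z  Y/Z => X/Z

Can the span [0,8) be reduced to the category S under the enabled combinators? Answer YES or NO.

YES

[0,8] S   >
  [0,4] S/(PP\S)   <
    [0,3] PP   <
      [0,2] S   <
        [0,1] "from" : PP\N
        [1,2] "read" : S\(PP\N)
      [2,3] "which" : PP\S
    [3,4] "with" : (S/(PP\S))\PP
  [4,8] PP\S   <
    [4,5] "built" : N\PP
    [5,8] (PP\S)\(N\PP)   >
      [5,6] "found" : ((PP\S)\(N\PP))/PP
      [6,8] PP   <
        [6,7] "here" : NP
        [7,8] "map" : PP\NP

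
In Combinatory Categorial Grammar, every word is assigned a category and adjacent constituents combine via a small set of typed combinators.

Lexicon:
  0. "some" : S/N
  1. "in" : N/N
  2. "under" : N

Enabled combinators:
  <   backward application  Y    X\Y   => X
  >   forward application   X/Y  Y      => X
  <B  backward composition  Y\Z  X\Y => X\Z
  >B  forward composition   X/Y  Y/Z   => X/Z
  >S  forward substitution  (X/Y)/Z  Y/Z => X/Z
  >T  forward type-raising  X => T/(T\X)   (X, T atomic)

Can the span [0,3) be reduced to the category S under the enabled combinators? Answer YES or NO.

YES

[0,3] S   >
  [0,2] S/N   >B
    [0,1] "some" : S/N
    [1,2] "in" : N/N
  [2,3] "under" : N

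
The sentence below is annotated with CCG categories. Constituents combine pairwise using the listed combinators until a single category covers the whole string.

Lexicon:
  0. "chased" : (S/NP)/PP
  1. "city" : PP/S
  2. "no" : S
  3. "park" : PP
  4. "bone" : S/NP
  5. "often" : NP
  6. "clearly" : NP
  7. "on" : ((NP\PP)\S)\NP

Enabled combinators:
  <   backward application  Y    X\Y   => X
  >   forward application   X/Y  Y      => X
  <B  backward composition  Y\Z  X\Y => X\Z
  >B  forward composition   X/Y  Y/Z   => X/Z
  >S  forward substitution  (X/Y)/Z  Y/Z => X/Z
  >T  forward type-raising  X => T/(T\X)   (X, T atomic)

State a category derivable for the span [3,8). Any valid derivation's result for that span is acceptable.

NP

[0,8] S   >
  [0,3] S/NP   >
    [0,1] "chased" : (S/NP)/PP
    [1,3] PP   >
      [1,2] "city" : PP/S
      [2,3] "no" : S
  [3,8] NP   <
    [3,4] "park" : PP
    [4,8] NP\PP   <
      [4,6] S   >
        [4,5] "bone" : S/NP
        [5,6] "often" : NP
      [6,8] (NP\PP)\S   <
        [6,7] "clearly" : NP
        [7,8] "on" : ((NP\PP)\S)\NP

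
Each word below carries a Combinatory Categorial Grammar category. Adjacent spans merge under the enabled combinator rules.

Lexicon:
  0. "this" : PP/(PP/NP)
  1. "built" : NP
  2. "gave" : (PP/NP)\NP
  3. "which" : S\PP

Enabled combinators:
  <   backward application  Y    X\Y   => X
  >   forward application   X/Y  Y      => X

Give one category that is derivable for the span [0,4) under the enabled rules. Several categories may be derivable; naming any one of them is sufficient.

S

[0,4] S   <
  [0,3] PP   >
    [0,1] "this" : PP/(PP/NP)
    [1,3] PP/NP   <
      [1,2] "built" : NP
      [2,3] "gave" : (PP/NP)\NP
  [3,4] "which" : S\PP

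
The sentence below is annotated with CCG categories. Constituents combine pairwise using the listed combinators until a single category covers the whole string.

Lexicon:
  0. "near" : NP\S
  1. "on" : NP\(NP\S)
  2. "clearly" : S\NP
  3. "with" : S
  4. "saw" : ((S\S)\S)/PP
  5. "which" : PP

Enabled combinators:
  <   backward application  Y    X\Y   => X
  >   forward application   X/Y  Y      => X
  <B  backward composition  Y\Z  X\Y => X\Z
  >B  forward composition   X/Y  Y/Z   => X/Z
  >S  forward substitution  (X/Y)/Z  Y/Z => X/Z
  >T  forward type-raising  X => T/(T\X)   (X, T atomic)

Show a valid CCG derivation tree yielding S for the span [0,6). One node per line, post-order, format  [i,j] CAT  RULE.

[0,1] NP\S  lex  "near"
[1,2] NP\(NP\S)  lex  "on"
[0,2] NP  <  k=1
[2,3] S\NP  lex  "clearly"
[3,4] S  lex  "with"
[4,5] ((S\S)\S)/PP  lex  "saw"
[5,6] PP  lex  "which"
[4,6] (S\S)\S  >  k=5
[3,6] S\S  <  k=4
[2,6] S\NP  <B  k=3
[0,6] S  <  k=2

[0,6] S   <
  [0,2] NP   <
    [0,1] "near" : NP\S
    [1,2] "on" : NP\(NP\S)
  [2,6] S\NP   <B
    [2,3] "clearly" : S\NP
    [3,6] S\S   <
      [3,4] "with" : S
      [4,6] (S\S)\S   >
        [4,5] "saw" : ((S\S)\S)/PP
        [5,6] "which" : PP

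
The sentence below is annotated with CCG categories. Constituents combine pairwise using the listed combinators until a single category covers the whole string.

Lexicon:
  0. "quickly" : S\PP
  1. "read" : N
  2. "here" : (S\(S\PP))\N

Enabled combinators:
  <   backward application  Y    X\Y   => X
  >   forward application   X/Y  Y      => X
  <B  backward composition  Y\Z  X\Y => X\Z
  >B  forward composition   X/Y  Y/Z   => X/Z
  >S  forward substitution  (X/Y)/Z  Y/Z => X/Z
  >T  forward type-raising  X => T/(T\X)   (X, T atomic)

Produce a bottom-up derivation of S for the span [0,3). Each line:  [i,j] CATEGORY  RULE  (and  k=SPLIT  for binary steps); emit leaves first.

[0,1] S\PP  lex  "quickly"
[1,2] N  lex  "read"
[2,3] (S\(S\PP))\N  lex  "here"
[1,3] S\(S\PP)  <  k=2
[0,3] S  <  k=1

[0,3] S   <
  [0,1] "quickly" : S\PP
  [1,3] S\(S\PP)   <
    [1,2] "read" : N
    [2,3] "here" : (S\(S\PP))\N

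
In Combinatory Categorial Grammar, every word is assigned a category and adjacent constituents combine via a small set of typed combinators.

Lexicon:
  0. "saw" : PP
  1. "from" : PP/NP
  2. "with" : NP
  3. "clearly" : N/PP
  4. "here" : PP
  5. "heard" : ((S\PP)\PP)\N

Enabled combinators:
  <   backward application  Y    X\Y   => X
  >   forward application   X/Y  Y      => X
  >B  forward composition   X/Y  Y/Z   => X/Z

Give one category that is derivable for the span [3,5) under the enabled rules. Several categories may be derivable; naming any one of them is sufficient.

N

[0,6] S   <
  [0,1] "saw" : PP
  [1,6] S\PP   <
    [1,3] PP   >
      [1,2] "from" : PP/NP
      [2,3] "with" : NP
    [3,6] (S\PP)\PP   <
      [3,5] N   >
        [3,4] "clearly" : N/PP
        [4,5] "here" : PP
      [5,6] "heard" : ((S\PP)\PP)\N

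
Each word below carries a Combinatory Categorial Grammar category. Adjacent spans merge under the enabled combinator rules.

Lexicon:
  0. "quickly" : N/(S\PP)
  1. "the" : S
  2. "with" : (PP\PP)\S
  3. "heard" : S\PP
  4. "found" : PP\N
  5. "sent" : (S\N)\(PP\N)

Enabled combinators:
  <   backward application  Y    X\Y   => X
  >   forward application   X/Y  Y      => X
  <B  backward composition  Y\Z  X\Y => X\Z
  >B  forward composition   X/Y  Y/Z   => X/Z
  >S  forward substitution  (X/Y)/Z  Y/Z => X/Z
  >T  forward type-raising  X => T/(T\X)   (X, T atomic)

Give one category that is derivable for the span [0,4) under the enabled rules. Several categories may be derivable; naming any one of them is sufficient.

N

[0,6] S   <
  [0,4] N   >
    [0,1] "quickly" : N/(S\PP)
    [1,4] S\PP   <B
      [1,3] PP\PP   <
        [1,2] "the" : S
        [2,3] "with" : (PP\PP)\S
      [3,4] "heard" : S\PP
  [4,6] S\N   <
    [4,5] "found" : PP\N
    [5,6] "sent" : (S\N)\(PP\N)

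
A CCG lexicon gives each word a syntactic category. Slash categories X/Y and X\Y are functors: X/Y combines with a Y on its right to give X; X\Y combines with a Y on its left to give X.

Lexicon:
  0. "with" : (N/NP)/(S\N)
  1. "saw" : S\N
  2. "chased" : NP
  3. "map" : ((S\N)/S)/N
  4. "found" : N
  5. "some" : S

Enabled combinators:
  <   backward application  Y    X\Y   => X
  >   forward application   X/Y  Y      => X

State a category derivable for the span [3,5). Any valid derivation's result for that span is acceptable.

[0,6] S   <
  [0,3] N   >
    [0,2] N/NP   >
      [0,1] "with" : (N/NP)/(S\N)
      [1,2] "saw" : S\N
    [2,3] "chased" : NP
  [3,6] S\N   >
    [3,5] (S\N)/S   >
      [3,4] "map" : ((S\N)/S)/N
      [4,5] "found" : N
    [5,6] "some" : S

(S\N)/S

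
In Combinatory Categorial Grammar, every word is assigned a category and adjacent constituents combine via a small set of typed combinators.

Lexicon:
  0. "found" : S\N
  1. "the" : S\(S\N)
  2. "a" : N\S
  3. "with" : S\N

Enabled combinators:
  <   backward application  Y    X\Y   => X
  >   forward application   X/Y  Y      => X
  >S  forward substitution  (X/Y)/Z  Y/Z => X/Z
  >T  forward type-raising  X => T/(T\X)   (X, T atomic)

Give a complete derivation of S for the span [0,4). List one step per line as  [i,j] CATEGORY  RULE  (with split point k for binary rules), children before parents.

[0,1] S\N  lex  "found"
[1,2] S\(S\N)  lex  "the"
[0,2] S  <  k=1
[2,3] N\S  lex  "a"
[0,3] N  <  k=2
[3,4] S\N  lex  "with"
[0,4] S  <  k=3

[0,4] S   <
  [0,3] N   <
    [0,2] S   <
      [0,1] "found" : S\N
      [1,2] "the" : S\(S\N)
    [2,3] "a" : N\S
  [3,4] "with" : S\N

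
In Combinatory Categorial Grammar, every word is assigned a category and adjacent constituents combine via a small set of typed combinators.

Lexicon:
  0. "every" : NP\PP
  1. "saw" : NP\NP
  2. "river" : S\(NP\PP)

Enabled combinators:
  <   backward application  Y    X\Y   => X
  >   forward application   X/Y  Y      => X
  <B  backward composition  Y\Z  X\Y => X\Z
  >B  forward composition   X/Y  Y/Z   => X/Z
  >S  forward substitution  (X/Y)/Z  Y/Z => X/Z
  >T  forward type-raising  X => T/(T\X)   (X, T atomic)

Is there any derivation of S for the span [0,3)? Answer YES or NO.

[0,3] S   <
  [0,2] NP\PP   <B
    [0,1] "every" : NP\PP
    [1,2] "saw" : NP\NP
  [2,3] "river" : S\(NP\PP)

YES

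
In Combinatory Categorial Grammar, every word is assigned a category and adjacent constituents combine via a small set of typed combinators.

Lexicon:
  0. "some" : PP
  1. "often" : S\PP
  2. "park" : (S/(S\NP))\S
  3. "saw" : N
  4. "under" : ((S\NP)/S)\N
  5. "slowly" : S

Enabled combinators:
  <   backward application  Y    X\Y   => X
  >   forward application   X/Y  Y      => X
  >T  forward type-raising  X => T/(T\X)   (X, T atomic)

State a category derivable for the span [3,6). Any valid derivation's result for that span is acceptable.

S\NP

[0,6] S   >
  [0,3] S/(S\NP)   <
    [0,2] S   <
      [0,1] "some" : PP
      [1,2] "often" : S\PP
    [2,3] "park" : (S/(S\NP))\S
  [3,6] S\NP   >
    [3,5] (S\NP)/S   <
      [3,4] "saw" : N
      [4,5] "under" : ((S\NP)/S)\N
    [5,6] "slowly" : S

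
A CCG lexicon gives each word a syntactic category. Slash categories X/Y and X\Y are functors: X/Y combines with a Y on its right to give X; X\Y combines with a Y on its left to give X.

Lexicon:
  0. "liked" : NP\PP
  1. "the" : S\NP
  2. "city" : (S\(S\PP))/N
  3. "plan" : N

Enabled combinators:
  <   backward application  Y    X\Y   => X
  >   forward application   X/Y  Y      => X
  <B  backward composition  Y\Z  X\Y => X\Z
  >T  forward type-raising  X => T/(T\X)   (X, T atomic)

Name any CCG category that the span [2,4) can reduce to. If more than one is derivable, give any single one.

[0,4] S   <
  [0,2] S\PP   <B
    [0,1] "liked" : NP\PP
    [1,2] "the" : S\NP
  [2,4] S\(S\PP)   >
    [2,3] "city" : (S\(S\PP))/N
    [3,4] "plan" : N

S\(S\PP)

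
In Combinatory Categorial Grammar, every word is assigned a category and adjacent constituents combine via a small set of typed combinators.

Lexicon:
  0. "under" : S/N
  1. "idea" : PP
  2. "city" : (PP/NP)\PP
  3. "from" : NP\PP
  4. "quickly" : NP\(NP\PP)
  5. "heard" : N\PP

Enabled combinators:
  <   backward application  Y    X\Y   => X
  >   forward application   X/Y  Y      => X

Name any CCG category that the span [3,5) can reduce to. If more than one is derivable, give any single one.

NP

[0,6] S   >
  [0,1] "under" : S/N
  [1,6] N   <
    [1,5] PP   >
      [1,3] PP/NP   <
        [1,2] "idea" : PP
        [2,3] "city" : (PP/NP)\PP
      [3,5] NP   <
        [3,4] "from" : NP\PP
        [4,5] "quickly" : NP\(NP\PP)
    [5,6] "heard" : N\PP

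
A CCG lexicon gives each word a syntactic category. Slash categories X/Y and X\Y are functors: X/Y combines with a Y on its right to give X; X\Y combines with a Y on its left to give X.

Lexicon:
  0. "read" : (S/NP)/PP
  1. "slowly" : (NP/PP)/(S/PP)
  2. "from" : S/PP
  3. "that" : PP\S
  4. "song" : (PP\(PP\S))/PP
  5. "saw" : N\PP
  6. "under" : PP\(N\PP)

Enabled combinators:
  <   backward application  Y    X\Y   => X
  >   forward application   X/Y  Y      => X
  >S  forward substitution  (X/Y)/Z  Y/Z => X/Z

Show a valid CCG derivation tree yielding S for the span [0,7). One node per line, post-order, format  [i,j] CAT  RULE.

[0,1] (S/NP)/PP  lex  "read"
[1,2] (NP/PP)/(S/PP)  lex  "slowly"
[2,3] S/PP  lex  "from"
[1,3] NP/PP  >  k=2
[0,3] S/PP  >S  k=1
[3,4] PP\S  lex  "that"
[4,5] (PP\(PP\S))/PP  lex  "song"
[5,6] N\PP  lex  "saw"
[6,7] PP\(N\PP)  lex  "under"
[5,7] PP  <  k=6
[4,7] PP\(PP\S)  >  k=5
[3,7] PP  <  k=4
[0,7] S  >  k=3

[0,7] S   >
  [0,3] S/PP   >S
    [0,1] "read" : (S/NP)/PP
    [1,3] NP/PP   >
      [1,2] "slowly" : (NP/PP)/(S/PP)
      [2,3] "from" : S/PP
  [3,7] PP   <
    [3,4] "that" : PP\S
    [4,7] PP\(PP\S)   >
      [4,5] "song" : (PP\(PP\S))/PP
      [5,7] PP   <
        [5,6] "saw" : N\PP
        [6,7] "under" : PP\(N\PP)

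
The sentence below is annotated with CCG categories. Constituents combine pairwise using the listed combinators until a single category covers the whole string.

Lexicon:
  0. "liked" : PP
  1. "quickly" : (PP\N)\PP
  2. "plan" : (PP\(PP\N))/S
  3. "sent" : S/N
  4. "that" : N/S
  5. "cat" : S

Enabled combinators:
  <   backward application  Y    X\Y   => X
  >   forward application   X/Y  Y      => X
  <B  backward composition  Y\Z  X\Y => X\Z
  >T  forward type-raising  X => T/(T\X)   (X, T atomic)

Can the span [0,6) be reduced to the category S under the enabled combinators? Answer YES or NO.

NO

PP (PP\N)\PP (PP\(PP\N))/S S/N N/S S
CKY chart[0,6] = {N/(N\PP), NP/(NP\PP), PP, PP/(PP\PP), S/(S\PP)}; S ∉ chart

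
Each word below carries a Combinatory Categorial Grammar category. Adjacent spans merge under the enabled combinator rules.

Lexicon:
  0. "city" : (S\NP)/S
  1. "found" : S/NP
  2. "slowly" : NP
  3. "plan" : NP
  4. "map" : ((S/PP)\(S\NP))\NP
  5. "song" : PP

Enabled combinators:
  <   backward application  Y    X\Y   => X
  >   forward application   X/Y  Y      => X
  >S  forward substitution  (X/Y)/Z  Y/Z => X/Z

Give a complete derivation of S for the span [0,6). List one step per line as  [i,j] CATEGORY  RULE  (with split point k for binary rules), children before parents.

[0,1] (S\NP)/S  lex  "city"
[1,2] S/NP  lex  "found"
[2,3] NP  lex  "slowly"
[1,3] S  >  k=2
[0,3] S\NP  >  k=1
[3,4] NP  lex  "plan"
[4,5] ((S/PP)\(S\NP))\NP  lex  "map"
[3,5] (S/PP)\(S\NP)  <  k=4
[0,5] S/PP  <  k=3
[5,6] PP  lex  "song"
[0,6] S  >  k=5

[0,6] S   >
  [0,5] S/PP   <
    [0,3] S\NP   >
      [0,1] "city" : (S\NP)/S
      [1,3] S   >
        [1,2] "found" : S/NP
        [2,3] "slowly" : NP
    [3,5] (S/PP)\(S\NP)   <
      [3,4] "plan" : NP
      [4,5] "map" : ((S/PP)\(S\NP))\NP
  [5,6] "song" : PP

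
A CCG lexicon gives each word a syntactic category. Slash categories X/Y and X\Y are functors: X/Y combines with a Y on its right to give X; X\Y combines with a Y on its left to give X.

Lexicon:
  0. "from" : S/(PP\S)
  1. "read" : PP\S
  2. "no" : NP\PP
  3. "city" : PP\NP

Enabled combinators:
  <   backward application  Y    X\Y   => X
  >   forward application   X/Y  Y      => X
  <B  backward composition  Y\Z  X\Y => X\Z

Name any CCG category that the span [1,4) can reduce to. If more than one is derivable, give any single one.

[0,4] S   >
  [0,1] "from" : S/(PP\S)
  [1,4] PP\S   <B
    [1,2] "read" : PP\S
    [2,4] PP\PP   <B
      [2,3] "no" : NP\PP
      [3,4] "city" : PP\NP

PP\S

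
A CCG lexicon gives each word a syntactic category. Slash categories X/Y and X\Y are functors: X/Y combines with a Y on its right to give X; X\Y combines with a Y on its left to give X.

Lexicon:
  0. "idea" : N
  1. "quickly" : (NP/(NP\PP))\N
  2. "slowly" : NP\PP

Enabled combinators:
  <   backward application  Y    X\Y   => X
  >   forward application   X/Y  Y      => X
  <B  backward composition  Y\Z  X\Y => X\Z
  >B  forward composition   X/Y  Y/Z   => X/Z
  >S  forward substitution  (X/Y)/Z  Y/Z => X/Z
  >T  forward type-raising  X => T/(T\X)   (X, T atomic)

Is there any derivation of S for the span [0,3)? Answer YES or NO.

N (NP/(NP\PP))\N NP\PP
CKY chart[0,3] = {N/(N\NP), NP, NP/(NP\NP), PP/(PP\NP), S/(S\NP)}; S ∉ chart

NO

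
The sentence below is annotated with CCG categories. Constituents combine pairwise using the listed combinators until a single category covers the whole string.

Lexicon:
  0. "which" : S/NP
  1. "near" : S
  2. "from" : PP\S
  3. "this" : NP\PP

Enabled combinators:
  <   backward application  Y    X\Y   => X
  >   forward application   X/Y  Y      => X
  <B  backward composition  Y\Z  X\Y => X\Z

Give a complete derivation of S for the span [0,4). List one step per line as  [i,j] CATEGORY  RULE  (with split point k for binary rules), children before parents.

[0,4] S   >
  [0,1] "which" : S/NP
  [1,4] NP   <
    [1,3] PP   <
      [1,2] "near" : S
      [2,3] "from" : PP\S
    [3,4] "this" : NP\PP

[0,1] S/NP  lex  "which"
[1,2] S  lex  "near"
[2,3] PP\S  lex  "from"
[1,3] PP  <  k=2
[3,4] NP\PP  lex  "this"
[1,4] NP  <  k=3
[0,4] S  >  k=1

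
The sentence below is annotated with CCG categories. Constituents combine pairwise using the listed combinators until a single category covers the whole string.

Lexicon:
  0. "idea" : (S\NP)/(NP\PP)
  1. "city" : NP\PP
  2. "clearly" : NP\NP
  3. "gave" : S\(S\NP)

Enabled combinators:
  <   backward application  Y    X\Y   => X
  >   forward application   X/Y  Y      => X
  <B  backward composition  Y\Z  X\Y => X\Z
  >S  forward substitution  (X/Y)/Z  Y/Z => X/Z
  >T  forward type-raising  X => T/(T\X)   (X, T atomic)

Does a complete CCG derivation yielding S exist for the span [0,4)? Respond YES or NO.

[0,4] S   <
  [0,3] S\NP   >
    [0,1] "idea" : (S\NP)/(NP\PP)
    [1,3] NP\PP   <B
      [1,2] "city" : NP\PP
      [2,3] "clearly" : NP\NP
  [3,4] "gave" : S\(S\NP)

YES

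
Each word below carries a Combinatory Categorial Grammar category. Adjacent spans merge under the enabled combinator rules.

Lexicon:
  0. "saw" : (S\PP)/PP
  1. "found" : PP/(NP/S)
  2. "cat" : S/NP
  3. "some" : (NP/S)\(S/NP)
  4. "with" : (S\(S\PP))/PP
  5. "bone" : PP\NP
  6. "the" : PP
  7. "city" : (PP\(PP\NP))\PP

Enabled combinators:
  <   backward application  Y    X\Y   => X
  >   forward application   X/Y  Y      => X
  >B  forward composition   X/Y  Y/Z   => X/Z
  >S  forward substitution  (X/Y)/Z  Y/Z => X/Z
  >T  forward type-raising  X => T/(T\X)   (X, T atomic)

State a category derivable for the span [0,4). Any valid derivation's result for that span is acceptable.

[0,8] S   <
  [0,4] S\PP   >
    [0,1] "saw" : (S\PP)/PP
    [1,4] PP   >
      [1,2] "found" : PP/(NP/S)
      [2,4] NP/S   <
        [2,3] "cat" : S/NP
        [3,4] "some" : (NP/S)\(S/NP)
  [4,8] S\(S\PP)   >
    [4,5] "with" : (S\(S\PP))/PP
    [5,8] PP   <
      [5,6] "bone" : PP\NP
      [6,8] PP\(PP\NP)   <
        [6,7] "the" : PP
        [7,8] "city" : (PP\(PP\NP))\PP

S\PP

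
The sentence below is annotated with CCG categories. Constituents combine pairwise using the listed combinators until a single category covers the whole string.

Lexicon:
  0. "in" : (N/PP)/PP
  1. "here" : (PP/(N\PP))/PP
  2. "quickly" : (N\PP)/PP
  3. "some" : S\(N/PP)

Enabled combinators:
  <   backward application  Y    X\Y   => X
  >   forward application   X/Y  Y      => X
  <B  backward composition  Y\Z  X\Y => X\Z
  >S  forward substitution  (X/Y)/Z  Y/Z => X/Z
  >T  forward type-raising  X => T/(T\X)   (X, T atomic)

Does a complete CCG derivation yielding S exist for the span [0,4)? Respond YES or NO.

YES

[0,4] S   <
  [0,3] N/PP   >S
    [0,1] "in" : (N/PP)/PP
    [1,3] PP/PP   >S
      [1,2] "here" : (PP/(N\PP))/PP
      [2,3] "quickly" : (N\PP)/PP
  [3,4] "some" : S\(N/PP)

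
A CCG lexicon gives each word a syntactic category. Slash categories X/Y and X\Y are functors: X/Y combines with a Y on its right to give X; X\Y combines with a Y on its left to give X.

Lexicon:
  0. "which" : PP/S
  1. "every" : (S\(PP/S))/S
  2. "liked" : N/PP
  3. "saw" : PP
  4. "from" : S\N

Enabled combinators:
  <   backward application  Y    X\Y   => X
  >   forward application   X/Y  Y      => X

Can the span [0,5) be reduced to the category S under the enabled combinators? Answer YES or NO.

[0,5] S   <
  [0,1] "which" : PP/S
  [1,5] S\(PP/S)   >
    [1,2] "every" : (S\(PP/S))/S
    [2,5] S   <
      [2,4] N   >
        [2,3] "liked" : N/PP
        [3,4] "saw" : PP
      [4,5] "from" : S\N

YES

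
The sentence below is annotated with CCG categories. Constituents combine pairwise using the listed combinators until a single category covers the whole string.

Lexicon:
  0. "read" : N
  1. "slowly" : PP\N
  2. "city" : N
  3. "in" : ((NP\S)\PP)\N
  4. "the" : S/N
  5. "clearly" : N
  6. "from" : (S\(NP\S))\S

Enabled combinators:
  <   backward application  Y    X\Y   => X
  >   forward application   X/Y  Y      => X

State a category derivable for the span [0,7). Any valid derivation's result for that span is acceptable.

S

[0,7] S   <
  [0,4] NP\S   <
    [0,2] PP   <
      [0,1] "read" : N
      [1,2] "slowly" : PP\N
    [2,4] (NP\S)\PP   <
      [2,3] "city" : N
      [3,4] "in" : ((NP\S)\PP)\N
  [4,7] S\(NP\S)   <
    [4,6] S   >
      [4,5] "the" : S/N
      [5,6] "clearly" : N
    [6,7] "from" : (S\(NP\S))\S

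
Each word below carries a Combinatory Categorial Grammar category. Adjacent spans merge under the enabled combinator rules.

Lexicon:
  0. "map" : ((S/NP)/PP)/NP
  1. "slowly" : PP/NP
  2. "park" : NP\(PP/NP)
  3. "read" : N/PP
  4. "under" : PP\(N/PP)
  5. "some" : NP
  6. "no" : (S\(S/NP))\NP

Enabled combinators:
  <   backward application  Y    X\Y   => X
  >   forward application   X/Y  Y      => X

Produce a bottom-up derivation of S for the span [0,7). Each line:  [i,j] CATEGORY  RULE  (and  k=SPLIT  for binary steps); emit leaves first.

[0,7] S   <
  [0,5] S/NP   >
    [0,3] (S/NP)/PP   >
      [0,1] "map" : ((S/NP)/PP)/NP
      [1,3] NP   <
        [1,2] "slowly" : PP/NP
        [2,3] "park" : NP\(PP/NP)
    [3,5] PP   <
      [3,4] "read" : N/PP
      [4,5] "under" : PP\(N/PP)
  [5,7] S\(S/NP)   <
    [5,6] "some" : NP
    [6,7] "no" : (S\(S/NP))\NP

[0,1] ((S/NP)/PP)/NP  lex  "map"
[1,2] PP/NP  lex  "slowly"
[2,3] NP\(PP/NP)  lex  "park"
[1,3] NP  <  k=2
[0,3] (S/NP)/PP  >  k=1
[3,4] N/PP  lex  "read"
[4,5] PP\(N/PP)  lex  "under"
[3,5] PP  <  k=4
[0,5] S/NP  >  k=3
[5,6] NP  lex  "some"
[6,7] (S\(S/NP))\NP  lex  "no"
[5,7] S\(S/NP)  <  k=6
[0,7] S  <  k=5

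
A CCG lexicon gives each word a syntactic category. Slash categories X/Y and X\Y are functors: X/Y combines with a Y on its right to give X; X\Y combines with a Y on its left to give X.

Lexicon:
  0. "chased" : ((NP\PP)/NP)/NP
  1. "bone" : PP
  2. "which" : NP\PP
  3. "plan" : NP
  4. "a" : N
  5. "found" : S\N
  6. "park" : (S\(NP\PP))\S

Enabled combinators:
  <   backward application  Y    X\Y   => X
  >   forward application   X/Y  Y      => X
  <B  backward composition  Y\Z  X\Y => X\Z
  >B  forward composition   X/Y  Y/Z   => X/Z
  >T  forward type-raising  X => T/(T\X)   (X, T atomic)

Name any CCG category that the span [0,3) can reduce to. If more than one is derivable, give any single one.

(NP\PP)/NP

[0,7] S   <
  [0,4] NP\PP   >
    [0,3] (NP\PP)/NP   >
      [0,1] "chased" : ((NP\PP)/NP)/NP
      [1,3] NP   <
        [1,2] "bone" : PP
        [2,3] "which" : NP\PP
    [3,4] "plan" : NP
  [4,7] S\(NP\PP)   <
    [4,6] S   <
      [4,5] "a" : N
      [5,6] "found" : S\N
    [6,7] "park" : (S\(NP\PP))\S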